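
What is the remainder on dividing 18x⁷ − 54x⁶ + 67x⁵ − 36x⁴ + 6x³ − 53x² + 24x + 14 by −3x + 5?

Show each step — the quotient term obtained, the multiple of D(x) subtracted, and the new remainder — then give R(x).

R(x) = 4

Step 1: lead(18x⁷ − 54x⁶ + 67x⁵ − 36x⁴ + 6x³ − 53x² + 24x + 14) ÷ lead(D) = 18x⁷ ÷ −3x = −6x⁶. Subtract (−6x⁶)·D = 18x⁷ − 30x⁶. Remainder: −24x⁶ + 67x⁵ − 36x⁴ + 6x³ − 53x² + 24x + 14.
Step 2: lead(−24x⁶ + 67x⁵ − 36x⁴ + 6x³ − 53x² + 24x + 14) ÷ lead(D) = −24x⁶ ÷ −3x = 8x⁵. Subtract (8x⁵)·D = −24x⁶ + 40x⁵. Remainder: 27x⁵ − 36x⁴ + 6x³ − 53x² + 24x + 14.
Step 3: lead(27x⁵ − 36x⁴ + 6x³ − 53x² + 24x + 14) ÷ lead(D) = 27x⁵ ÷ −3x = −9x⁴. Subtract (−9x⁴)·D = 27x⁵ − 45x⁴. Remainder: 9x⁴ + 6x³ − 53x² + 24x + 14.
Step 4: lead(9x⁴ + 6x³ − 53x² + 24x + 14) ÷ lead(D) = 9x⁴ ÷ −3x = −3x³. Subtract (−3x³)·D = 9x⁴ − 15x³. Remainder: 21x³ − 53x² + 24x + 14.
Step 5: lead(21x³ − 53x² + 24x + 14) ÷ lead(D) = 21x³ ÷ −3x = −7x². Subtract (−7x²)·D = 21x³ − 35x². Remainder: −18x² + 24x + 14.
Step 6: lead(−18x² + 24x + 14) ÷ lead(D) = −18x² ÷ −3x = 6x. Subtract (6x)·D = −18x² + 30x. Remainder: −6x + 14.
Step 7: lead(−6x + 14) ÷ lead(D) = −6x ÷ −3x = 2. Subtract (2)·D = −6x + 10. Remainder: 4.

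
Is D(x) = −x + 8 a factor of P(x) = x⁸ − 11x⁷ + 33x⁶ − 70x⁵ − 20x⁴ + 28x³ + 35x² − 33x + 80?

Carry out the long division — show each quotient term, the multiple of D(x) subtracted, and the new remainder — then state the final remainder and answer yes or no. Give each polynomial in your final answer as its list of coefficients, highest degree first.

R = [8], so D(x) is not a factor of P(x). no

Step 1: lead(x⁸ − 11x⁷ + 33x⁶ − 70x⁵ − 20x⁴ + 28x³ + 35x² − 33x + 80) ÷ lead(D) = x⁸ ÷ −x = −x⁷. Subtract (−x⁷)·D = x⁸ − 8x⁷. Remainder: −3x⁷ + 33x⁶ − 70x⁵ − 20x⁴ + 28x³ + 35x² − 33x + 80.
Step 2: lead(−3x⁷ + 33x⁶ − 70x⁵ − 20x⁴ + 28x³ + 35x² − 33x + 80) ÷ lead(D) = −3x⁷ ÷ −x = 3x⁶. Subtract (3x⁶)·D = −3x⁷ + 24x⁶. Remainder: 9x⁶ − 70x⁵ − 20x⁴ + 28x³ + 35x² − 33x + 80.
Step 3: lead(9x⁶ − 70x⁵ − 20x⁴ + 28x³ + 35x² − 33x + 80) ÷ lead(D) = 9x⁶ ÷ −x = −9x⁵. Subtract (−9x⁵)·D = 9x⁶ − 72x⁵. Remainder: 2x⁵ − 20x⁴ + 28x³ + 35x² − 33x + 80.
Step 4: lead(2x⁵ − 20x⁴ + 28x³ + 35x² − 33x + 80) ÷ lead(D) = 2x⁵ ÷ −x = −2x⁴. Subtract (−2x⁴)·D = 2x⁵ − 16x⁴. Remainder: −4x⁴ + 28x³ + 35x² − 33x + 80.
Step 5: lead(−4x⁴ + 28x³ + 35x² − 33x + 80) ÷ lead(D) = −4x⁴ ÷ −x = 4x³. Subtract (4x³)·D = −4x⁴ + 32x³. Remainder: −4x³ + 35x² − 33x + 80.
Step 6: lead(−4x³ + 35x² − 33x + 80) ÷ lead(D) = −4x³ ÷ −x = 4x². Subtract (4x²)·D = −4x³ + 32x². Remainder: 3x² − 33x + 80.
Step 7: lead(3x² − 33x + 80) ÷ lead(D) = 3x² ÷ −x = −3x. Subtract (−3x)·D = 3x² − 24x. Remainder: −9x + 80.
Step 8: lead(−9x + 80) ÷ lead(D) = −9x ÷ −x = 9. Subtract (9)·D = −9x + 72. Remainder: 8.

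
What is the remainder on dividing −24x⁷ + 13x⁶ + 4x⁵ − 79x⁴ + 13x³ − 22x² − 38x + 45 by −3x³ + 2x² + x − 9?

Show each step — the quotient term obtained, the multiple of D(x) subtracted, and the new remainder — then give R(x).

R(x) = 2x + 9

Step 1: lead(−24x⁷ + 13x⁶ + 4x⁵ − 79x⁴ + 13x³ − 22x² − 38x + 45) ÷ lead(D) = −24x⁷ ÷ −3x³ = 8x⁴. Subtract (8x⁴)·D = −24x⁷ + 16x⁶ + 8x⁵ − 72x⁴. Remainder: −3x⁶ − 4x⁵ − 7x⁴ + 13x³ − 22x² − 38x + 45.
Step 2: lead(−3x⁶ − 4x⁵ − 7x⁴ + 13x³ − 22x² − 38x + 45) ÷ lead(D) = −3x⁶ ÷ −3x³ = x³. Subtract (x³)·D = −3x⁶ + 2x⁵ + x⁴ − 9x³. Remainder: −6x⁵ − 8x⁴ + 22x³ − 22x² − 38x + 45.
Step 3: lead(−6x⁵ − 8x⁴ + 22x³ − 22x² − 38x + 45) ÷ lead(D) = −6x⁵ ÷ −3x³ = 2x². Subtract (2x²)·D = −6x⁵ + 4x⁴ + 2x³ − 18x². Remainder: −12x⁴ + 20x³ − 4x² − 38x + 45.
Step 4: lead(−12x⁴ + 20x³ − 4x² − 38x + 45) ÷ lead(D) = −12x⁴ ÷ −3x³ = 4x. Subtract (4x)·D = −12x⁴ + 8x³ + 4x² − 36x. Remainder: 12x³ − 8x² − 2x + 45.
Step 5: lead(12x³ − 8x² − 2x + 45) ÷ lead(D) = 12x³ ÷ −3x³ = −4. Subtract (−4)·D = 12x³ − 8x² − 4x + 36. Remainder: 2x + 9.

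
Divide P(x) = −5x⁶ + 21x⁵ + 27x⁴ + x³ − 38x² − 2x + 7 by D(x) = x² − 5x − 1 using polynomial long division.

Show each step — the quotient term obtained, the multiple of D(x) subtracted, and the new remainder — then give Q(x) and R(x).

Q(x) = −5x⁴ − 4x³ + 2x² + 7x − 1; R(x) = 6

Step 1: lead(−5x⁶ + 21x⁵ + 27x⁴ + x³ − 38x² − 2x + 7) ÷ lead(D) = −5x⁶ ÷ x² = −5x⁴. Subtract (−5x⁴)·D = −5x⁶ + 25x⁵ + 5x⁴. Remainder: −4x⁵ + 22x⁴ + x³ − 38x² − 2x + 7.
Step 2: lead(−4x⁵ + 22x⁴ + x³ − 38x² − 2x + 7) ÷ lead(D) = −4x⁵ ÷ x² = −4x³. Subtract (−4x³)·D = −4x⁵ + 20x⁴ + 4x³. Remainder: 2x⁴ − 3x³ − 38x² − 2x + 7.
Step 3: lead(2x⁴ − 3x³ − 38x² − 2x + 7) ÷ lead(D) = 2x⁴ ÷ x² = 2x². Subtract (2x²)·D = 2x⁴ − 10x³ − 2x². Remainder: 7x³ − 36x² − 2x + 7.
Step 4: lead(7x³ − 36x² − 2x + 7) ÷ lead(D) = 7x³ ÷ x² = 7x. Subtract (7x)·D = 7x³ − 35x² − 7x. Remainder: −x² + 5x + 7.
Step 5: lead(−x² + 5x + 7) ÷ lead(D) = −x² ÷ x² = −1. Subtract (−1)·D = −x² + 5x + 1. Remainder: 6.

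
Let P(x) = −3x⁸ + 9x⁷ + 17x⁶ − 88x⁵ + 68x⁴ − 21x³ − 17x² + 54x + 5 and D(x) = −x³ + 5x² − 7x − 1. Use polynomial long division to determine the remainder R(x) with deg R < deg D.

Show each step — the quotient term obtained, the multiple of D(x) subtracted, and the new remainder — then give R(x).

Step 1: lead(−3x⁸ + 9x⁷ + 17x⁶ − 88x⁵ + 68x⁴ − 21x³ − 17x² + 54x + 5) ÷ lead(D) = −3x⁸ ÷ −x³ = 3x⁵. Subtract (3x⁵)·D = −3x⁸ + 15x⁷ − 21x⁶ − 3x⁵. Remainder: −6x⁷ + 38x⁶ − 85x⁵ + 68x⁴ − 21x³ − 17x² + 54x + 5.
Step 2: lead(−6x⁷ + 38x⁶ − 85x⁵ + 68x⁴ − 21x³ − 17x² + 54x + 5) ÷ lead(D) = −6x⁷ ÷ −x³ = 6x⁴. Subtract (6x⁴)·D = −6x⁷ + 30x⁶ − 42x⁵ − 6x⁴. Remainder: 8x⁶ − 43x⁵ + 74x⁴ − 21x³ − 17x² + 54x + 5.
Step 3: lead(8x⁶ − 43x⁵ + 74x⁴ − 21x³ − 17x² + 54x + 5) ÷ lead(D) = 8x⁶ ÷ −x³ = −8x³. Subtract (−8x³)·D = 8x⁶ − 40x⁵ + 56x⁴ + 8x³. Remainder: −3x⁵ + 18x⁴ − 29x³ − 17x² + 54x + 5.
Step 4: lead(−3x⁵ + 18x⁴ − 29x³ − 17x² + 54x + 5) ÷ lead(D) = −3x⁵ ÷ −x³ = 3x². Subtract (3x²)·D = −3x⁵ + 15x⁴ − 21x³ − 3x². Remainder: 3x⁴ − 8x³ − 14x² + 54x + 5.
Step 5: lead(3x⁴ − 8x³ − 14x² + 54x + 5) ÷ lead(D) = 3x⁴ ÷ −x³ = −3x. Subtract (−3x)·D = 3x⁴ − 15x³ + 21x² + 3x. Remainder: 7x³ − 35x² + 51x + 5.
Step 6: lead(7x³ − 35x² + 51x + 5) ÷ lead(D) = 7x³ ÷ −x³ = −7. Subtract (−7)·D = 7x³ − 35x² + 49x + 7. Remainder: 2x − 2.

R(x) = 2x − 2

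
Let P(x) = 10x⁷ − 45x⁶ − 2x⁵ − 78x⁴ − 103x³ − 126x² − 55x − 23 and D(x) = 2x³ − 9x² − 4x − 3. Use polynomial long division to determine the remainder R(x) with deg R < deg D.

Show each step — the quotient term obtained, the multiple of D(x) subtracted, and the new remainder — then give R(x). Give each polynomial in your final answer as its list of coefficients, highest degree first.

R = [-2]

Step 1: lead(10x⁷ − 45x⁶ − 2x⁵ − 78x⁴ − 103x³ − 126x² − 55x − 23) ÷ lead(D) = 10x⁷ ÷ 2x³ = 5x⁴. Subtract (5x⁴)·D = 10x⁷ − 45x⁶ − 20x⁵ − 15x⁴. Remainder: 18x⁵ − 63x⁴ − 103x³ − 126x² − 55x − 23.
Step 2: lead(18x⁵ − 63x⁴ − 103x³ − 126x² − 55x − 23) ÷ lead(D) = 18x⁵ ÷ 2x³ = 9x². Subtract (9x²)·D = 18x⁵ − 81x⁴ − 36x³ − 27x². Remainder: 18x⁴ − 67x³ − 99x² − 55x − 23.
Step 3: lead(18x⁴ − 67x³ − 99x² − 55x − 23) ÷ lead(D) = 18x⁴ ÷ 2x³ = 9x. Subtract (9x)·D = 18x⁴ − 81x³ − 36x² − 27x. Remainder: 14x³ − 63x² − 28x − 23.
Step 4: lead(14x³ − 63x² − 28x − 23) ÷ lead(D) = 14x³ ÷ 2x³ = 7. Subtract (7)·D = 14x³ − 63x² − 28x − 21. Remainder: −2.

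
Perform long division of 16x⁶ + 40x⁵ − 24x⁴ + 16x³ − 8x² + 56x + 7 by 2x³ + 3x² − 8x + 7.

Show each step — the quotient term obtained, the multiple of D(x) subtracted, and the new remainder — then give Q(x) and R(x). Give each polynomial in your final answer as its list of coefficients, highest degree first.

Step 1: lead(16x⁶ + 40x⁵ − 24x⁴ + 16x³ − 8x² + 56x + 7) ÷ lead(D) = 16x⁶ ÷ 2x³ = 8x³. Subtract (8x³)·D = 16x⁶ + 24x⁵ − 64x⁴ + 56x³. Remainder: 16x⁵ + 40x⁴ − 40x³ − 8x² + 56x + 7.
Step 2: lead(16x⁵ + 40x⁴ − 40x³ − 8x² + 56x + 7) ÷ lead(D) = 16x⁵ ÷ 2x³ = 8x². Subtract (8x²)·D = 16x⁵ + 24x⁴ − 64x³ + 56x². Remainder: 16x⁴ + 24x³ − 64x² + 56x + 7.
Step 3: lead(16x⁴ + 24x³ − 64x² + 56x + 7) ÷ lead(D) = 16x⁴ ÷ 2x³ = 8x. Subtract (8x)·D = 16x⁴ + 24x³ − 64x² + 56x. Remainder: 7.

Q = [8, 8, 8, 0]; R = [7]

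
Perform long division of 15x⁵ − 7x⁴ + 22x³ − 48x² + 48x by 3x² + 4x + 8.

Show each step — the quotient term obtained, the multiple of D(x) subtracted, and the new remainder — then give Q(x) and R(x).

Q(x) = 5x³ − 9x² + 6x; R(x) = 0

Step 1: lead(15x⁵ − 7x⁴ + 22x³ − 48x² + 48x) ÷ lead(D) = 15x⁵ ÷ 3x² = 5x³. Subtract (5x³)·D = 15x⁵ + 20x⁴ + 40x³. Remainder: −27x⁴ − 18x³ − 48x² + 48x.
Step 2: lead(−27x⁴ − 18x³ − 48x² + 48x) ÷ lead(D) = −27x⁴ ÷ 3x² = −9x². Subtract (−9x²)·D = −27x⁴ − 36x³ − 72x². Remainder: 18x³ + 24x² + 48x.
Step 3: lead(18x³ + 24x² + 48x) ÷ lead(D) = 18x³ ÷ 3x² = 6x. Subtract (6x)·D = 18x³ + 24x² + 48x. Remainder: 0.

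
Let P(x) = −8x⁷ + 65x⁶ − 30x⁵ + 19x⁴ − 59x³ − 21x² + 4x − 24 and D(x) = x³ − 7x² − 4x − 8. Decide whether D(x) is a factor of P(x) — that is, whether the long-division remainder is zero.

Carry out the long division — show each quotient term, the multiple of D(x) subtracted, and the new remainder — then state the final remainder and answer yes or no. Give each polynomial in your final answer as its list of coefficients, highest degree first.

R = [0], so D(x) is a factor of P(x). yes

Step 1: lead(−8x⁷ + 65x⁶ − 30x⁵ + 19x⁴ − 59x³ − 21x² + 4x − 24) ÷ lead(D) = −8x⁷ ÷ x³ = −8x⁴. Subtract (−8x⁴)·D = −8x⁷ + 56x⁶ + 32x⁵ + 64x⁴. Remainder: 9x⁶ − 62x⁵ − 45x⁴ − 59x³ − 21x² + 4x − 24.
Step 2: lead(9x⁶ − 62x⁵ − 45x⁴ − 59x³ − 21x² + 4x − 24) ÷ lead(D) = 9x⁶ ÷ x³ = 9x³. Subtract (9x³)·D = 9x⁶ − 63x⁵ − 36x⁴ − 72x³. Remainder: x⁵ − 9x⁴ + 13x³ − 21x² + 4x − 24.
Step 3: lead(x⁵ − 9x⁴ + 13x³ − 21x² + 4x − 24) ÷ lead(D) = x⁵ ÷ x³ = x². Subtract (x²)·D = x⁵ − 7x⁴ − 4x³ − 8x². Remainder: −2x⁴ + 17x³ − 13x² + 4x − 24.
Step 4: lead(−2x⁴ + 17x³ − 13x² + 4x − 24) ÷ lead(D) = −2x⁴ ÷ x³ = −2x. Subtract (−2x)·D = −2x⁴ + 14x³ + 8x² + 16x. Remainder: 3x³ − 21x² − 12x − 24.
Step 5: lead(3x³ − 21x² − 12x − 24) ÷ lead(D) = 3x³ ÷ x³ = 3. Subtract (3)·D = 3x³ − 21x² − 12x − 24. Remainder: 0.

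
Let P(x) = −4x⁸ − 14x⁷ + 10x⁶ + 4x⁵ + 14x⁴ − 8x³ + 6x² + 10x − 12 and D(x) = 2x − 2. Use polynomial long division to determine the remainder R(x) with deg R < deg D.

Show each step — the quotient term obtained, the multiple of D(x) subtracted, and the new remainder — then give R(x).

R(x) = 6

Step 1: lead(−4x⁸ − 14x⁷ + 10x⁶ + 4x⁵ + 14x⁴ − 8x³ + 6x² + 10x − 12) ÷ lead(D) = −4x⁸ ÷ 2x = −2x⁷. Subtract (−2x⁷)·D = −4x⁸ + 4x⁷. Remainder: −18x⁷ + 10x⁶ + 4x⁵ + 14x⁴ − 8x³ + 6x² + 10x − 12.
Step 2: lead(−18x⁷ + 10x⁶ + 4x⁵ + 14x⁴ − 8x³ + 6x² + 10x − 12) ÷ lead(D) = −18x⁷ ÷ 2x = −9x⁶. Subtract (−9x⁶)·D = −18x⁷ + 18x⁶. Remainder: −8x⁶ + 4x⁵ + 14x⁴ − 8x³ + 6x² + 10x − 12.
Step 3: lead(−8x⁶ + 4x⁵ + 14x⁴ − 8x³ + 6x² + 10x − 12) ÷ lead(D) = −8x⁶ ÷ 2x = −4x⁵. Subtract (−4x⁵)·D = −8x⁶ + 8x⁵. Remainder: −4x⁵ + 14x⁴ − 8x³ + 6x² + 10x − 12.
Step 4: lead(−4x⁵ + 14x⁴ − 8x³ + 6x² + 10x − 12) ÷ lead(D) = −4x⁵ ÷ 2x = −2x⁴. Subtract (−2x⁴)·D = −4x⁵ + 4x⁴. Remainder: 10x⁴ − 8x³ + 6x² + 10x − 12.
Step 5: lead(10x⁴ − 8x³ + 6x² + 10x − 12) ÷ lead(D) = 10x⁴ ÷ 2x = 5x³. Subtract (5x³)·D = 10x⁴ − 10x³. Remainder: 2x³ + 6x² + 10x − 12.
Step 6: lead(2x³ + 6x² + 10x − 12) ÷ lead(D) = 2x³ ÷ 2x = x². Subtract (x²)·D = 2x³ − 2x². Remainder: 8x² + 10x − 12.
Step 7: lead(8x² + 10x − 12) ÷ lead(D) = 8x² ÷ 2x = 4x. Subtract (4x)·D = 8x² − 8x. Remainder: 18x − 12.
Step 8: lead(18x − 12) ÷ lead(D) = 18x ÷ 2x = 9. Subtract (9)·D = 18x − 18. Remainder: 6.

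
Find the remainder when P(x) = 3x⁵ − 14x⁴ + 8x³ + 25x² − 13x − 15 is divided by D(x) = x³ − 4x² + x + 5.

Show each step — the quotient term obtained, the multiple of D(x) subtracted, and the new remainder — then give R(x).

Step 1: lead(3x⁵ − 14x⁴ + 8x³ + 25x² − 13x − 15) ÷ lead(D) = 3x⁵ ÷ x³ = 3x². Subtract (3x²)·D = 3x⁵ − 12x⁴ + 3x³ + 15x². Remainder: −2x⁴ + 5x³ + 10x² − 13x − 15.
Step 2: lead(−2x⁴ + 5x³ + 10x² − 13x − 15) ÷ lead(D) = −2x⁴ ÷ x³ = −2x. Subtract (−2x)·D = −2x⁴ + 8x³ − 2x² − 10x. Remainder: −3x³ + 12x² − 3x − 15.
Step 3: lead(−3x³ + 12x² − 3x − 15) ÷ lead(D) = −3x³ ÷ x³ = −3. Subtract (−3)·D = −3x³ + 12x² − 3x − 15. Remainder: 0.

R(x) = 0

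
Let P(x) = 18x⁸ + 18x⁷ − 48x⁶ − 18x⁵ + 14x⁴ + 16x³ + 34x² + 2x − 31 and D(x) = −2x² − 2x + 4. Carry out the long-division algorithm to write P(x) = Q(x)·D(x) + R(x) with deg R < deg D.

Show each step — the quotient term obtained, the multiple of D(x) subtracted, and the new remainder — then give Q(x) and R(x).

Q(x) = −9x⁶ + 6x⁴ + 3x³ + 2x² − 4x − 9; R(x) = 5

Step 1: lead(18x⁸ + 18x⁷ − 48x⁶ − 18x⁵ + 14x⁴ + 16x³ + 34x² + 2x − 31) ÷ lead(D) = 18x⁸ ÷ −2x² = −9x⁶. Subtract (−9x⁶)·D = 18x⁸ + 18x⁷ − 36x⁶. Remainder: −12x⁶ − 18x⁵ + 14x⁴ + 16x³ + 34x² + 2x − 31.
Step 2: lead(−12x⁶ − 18x⁵ + 14x⁴ + 16x³ + 34x² + 2x − 31) ÷ lead(D) = −12x⁶ ÷ −2x² = 6x⁴. Subtract (6x⁴)·D = −12x⁶ − 12x⁵ + 24x⁴. Remainder: −6x⁵ − 10x⁴ + 16x³ + 34x² + 2x − 31.
Step 3: lead(−6x⁵ − 10x⁴ + 16x³ + 34x² + 2x − 31) ÷ lead(D) = −6x⁵ ÷ −2x² = 3x³. Subtract (3x³)·D = −6x⁵ − 6x⁴ + 12x³. Remainder: −4x⁴ + 4x³ + 34x² + 2x − 31.
Step 4: lead(−4x⁴ + 4x³ + 34x² + 2x − 31) ÷ lead(D) = −4x⁴ ÷ −2x² = 2x². Subtract (2x²)·D = −4x⁴ − 4x³ + 8x². Remainder: 8x³ + 26x² + 2x − 31.
Step 5: lead(8x³ + 26x² + 2x − 31) ÷ lead(D) = 8x³ ÷ −2x² = −4x. Subtract (−4x)·D = 8x³ + 8x² − 16x. Remainder: 18x² + 18x − 31.
Step 6: lead(18x² + 18x − 31) ÷ lead(D) = 18x² ÷ −2x² = −9. Subtract (−9)·D = 18x² + 18x − 36. Remainder: 5.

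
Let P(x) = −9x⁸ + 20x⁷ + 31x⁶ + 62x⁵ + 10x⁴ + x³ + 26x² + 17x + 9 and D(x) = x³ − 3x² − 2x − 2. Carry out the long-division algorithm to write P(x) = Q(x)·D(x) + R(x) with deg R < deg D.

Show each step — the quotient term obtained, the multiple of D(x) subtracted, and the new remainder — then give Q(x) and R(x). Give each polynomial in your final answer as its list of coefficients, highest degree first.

Q = [-9, -7, -8, 6, -2, -9]; R = [7, -5, -9]

Step 1: lead(−9x⁸ + 20x⁷ + 31x⁶ + 62x⁵ + 10x⁴ + x³ + 26x² + 17x + 9) ÷ lead(D) = −9x⁸ ÷ x³ = −9x⁵. Subtract (−9x⁵)·D = −9x⁸ + 27x⁷ + 18x⁶ + 18x⁵. Remainder: −7x⁷ + 13x⁶ + 44x⁵ + 10x⁴ + x³ + 26x² + 17x + 9.
Step 2: lead(−7x⁷ + 13x⁶ + 44x⁵ + 10x⁴ + x³ + 26x² + 17x + 9) ÷ lead(D) = −7x⁷ ÷ x³ = −7x⁴. Subtract (−7x⁴)·D = −7x⁷ + 21x⁶ + 14x⁵ + 14x⁴. Remainder: −8x⁶ + 30x⁵ − 4x⁴ + x³ + 26x² + 17x + 9.
Step 3: lead(−8x⁶ + 30x⁵ − 4x⁴ + x³ + 26x² + 17x + 9) ÷ lead(D) = −8x⁶ ÷ x³ = −8x³. Subtract (−8x³)·D = −8x⁶ + 24x⁵ + 16x⁴ + 16x³. Remainder: 6x⁵ − 20x⁴ − 15x³ + 26x² + 17x + 9.
Step 4: lead(6x⁵ − 20x⁴ − 15x³ + 26x² + 17x + 9) ÷ lead(D) = 6x⁵ ÷ x³ = 6x². Subtract (6x²)·D = 6x⁵ − 18x⁴ − 12x³ − 12x². Remainder: −2x⁴ − 3x³ + 38x² + 17x + 9.
Step 5: lead(−2x⁴ − 3x³ + 38x² + 17x + 9) ÷ lead(D) = −2x⁴ ÷ x³ = −2x. Subtract (−2x)·D = −2x⁴ + 6x³ + 4x² + 4x. Remainder: −9x³ + 34x² + 13x + 9.
Step 6: lead(−9x³ + 34x² + 13x + 9) ÷ lead(D) = −9x³ ÷ x³ = −9. Subtract (−9)·D = −9x³ + 27x² + 18x + 18. Remainder: 7x² − 5x − 9.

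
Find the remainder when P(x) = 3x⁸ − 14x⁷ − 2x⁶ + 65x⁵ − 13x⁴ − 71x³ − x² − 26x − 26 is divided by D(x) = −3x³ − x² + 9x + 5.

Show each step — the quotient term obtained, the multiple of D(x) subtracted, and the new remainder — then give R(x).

Step 1: lead(3x⁸ − 14x⁷ − 2x⁶ + 65x⁵ − 13x⁴ − 71x³ − x² − 26x − 26) ÷ lead(D) = 3x⁸ ÷ −3x³ = −x⁵. Subtract (−x⁵)·D = 3x⁸ + x⁷ − 9x⁶ − 5x⁵. Remainder: −15x⁷ + 7x⁶ + 70x⁵ − 13x⁴ − 71x³ − x² − 26x − 26.
Step 2: lead(−15x⁷ + 7x⁶ + 70x⁵ − 13x⁴ − 71x³ − x² − 26x − 26) ÷ lead(D) = −15x⁷ ÷ −3x³ = 5x⁴. Subtract (5x⁴)·D = −15x⁷ − 5x⁶ + 45x⁵ + 25x⁴. Remainder: 12x⁶ + 25x⁵ − 38x⁴ − 71x³ − x² − 26x − 26.
Step 3: lead(12x⁶ + 25x⁵ − 38x⁴ − 71x³ − x² − 26x − 26) ÷ lead(D) = 12x⁶ ÷ −3x³ = −4x³. Subtract (−4x³)·D = 12x⁶ + 4x⁵ − 36x⁴ − 20x³. Remainder: 21x⁵ − 2x⁴ − 51x³ − x² − 26x − 26.
Step 4: lead(21x⁵ − 2x⁴ − 51x³ − x² − 26x − 26) ÷ lead(D) = 21x⁵ ÷ −3x³ = −7x². Subtract (−7x²)·D = 21x⁵ + 7x⁴ − 63x³ − 35x². Remainder: −9x⁴ + 12x³ + 34x² − 26x − 26.
Step 5: lead(−9x⁴ + 12x³ + 34x² − 26x − 26) ÷ lead(D) = −9x⁴ ÷ −3x³ = 3x. Subtract (3x)·D = −9x⁴ − 3x³ + 27x² + 15x. Remainder: 15x³ + 7x² − 41x − 26.
Step 6: lead(15x³ + 7x² − 41x − 26) ÷ lead(D) = 15x³ ÷ −3x³ = −5. Subtract (−5)·D = 15x³ + 5x² − 45x − 25. Remainder: 2x² + 4x − 1.

R(x) = 2x² + 4x − 1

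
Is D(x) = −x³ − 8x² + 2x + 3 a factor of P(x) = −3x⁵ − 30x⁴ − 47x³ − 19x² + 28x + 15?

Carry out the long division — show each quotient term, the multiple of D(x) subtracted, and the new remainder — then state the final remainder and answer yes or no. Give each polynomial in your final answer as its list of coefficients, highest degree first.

Step 1: lead(−3x⁵ − 30x⁴ − 47x³ − 19x² + 28x + 15) ÷ lead(D) = −3x⁵ ÷ −x³ = 3x². Subtract (3x²)·D = −3x⁵ − 24x⁴ + 6x³ + 9x². Remainder: −6x⁴ − 53x³ − 28x² + 28x + 15.
Step 2: lead(−6x⁴ − 53x³ − 28x² + 28x + 15) ÷ lead(D) = −6x⁴ ÷ −x³ = 6x. Subtract (6x)·D = −6x⁴ − 48x³ + 12x² + 18x. Remainder: −5x³ − 40x² + 10x + 15.
Step 3: lead(−5x³ − 40x² + 10x + 15) ÷ lead(D) = −5x³ ÷ −x³ = 5. Subtract (5)·D = −5x³ − 40x² + 10x + 15. Remainder: 0.

R = [0], so D(x) is a factor of P(x). yes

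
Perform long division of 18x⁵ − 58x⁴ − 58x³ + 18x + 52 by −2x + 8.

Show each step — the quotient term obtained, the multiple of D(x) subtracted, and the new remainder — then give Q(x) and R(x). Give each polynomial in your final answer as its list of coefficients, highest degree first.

Q = [-9, -7, 1, 4, 7]; R = [-4]

Step 1: lead(18x⁵ − 58x⁴ − 58x³ + 18x + 52) ÷ lead(D) = 18x⁵ ÷ −2x = −9x⁴. Subtract (−9x⁴)·D = 18x⁵ − 72x⁴. Remainder: 14x⁴ − 58x³ + 18x + 52.
Step 2: lead(14x⁴ − 58x³ + 18x + 52) ÷ lead(D) = 14x⁴ ÷ −2x = −7x³. Subtract (−7x³)·D = 14x⁴ − 56x³. Remainder: −2x³ + 18x + 52.
Step 3: lead(−2x³ + 18x + 52) ÷ lead(D) = −2x³ ÷ −2x = x². Subtract (x²)·D = −2x³ + 8x². Remainder: −8x² + 18x + 52.
Step 4: lead(−8x² + 18x + 52) ÷ lead(D) = −8x² ÷ −2x = 4x. Subtract (4x)·D = −8x² + 32x. Remainder: −14x + 52.
Step 5: lead(−14x + 52) ÷ lead(D) = −14x ÷ −2x = 7. Subtract (7)·D = −14x + 56. Remainder: −4.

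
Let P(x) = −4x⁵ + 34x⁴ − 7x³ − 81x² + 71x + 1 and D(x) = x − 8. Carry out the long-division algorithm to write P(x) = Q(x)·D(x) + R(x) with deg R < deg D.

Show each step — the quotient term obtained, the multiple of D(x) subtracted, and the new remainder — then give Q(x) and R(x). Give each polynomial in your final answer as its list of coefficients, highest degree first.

Step 1: lead(−4x⁵ + 34x⁴ − 7x³ − 81x² + 71x + 1) ÷ lead(D) = −4x⁵ ÷ x = −4x⁴. Subtract (−4x⁴)·D = −4x⁵ + 32x⁴. Remainder: 2x⁴ − 7x³ − 81x² + 71x + 1.
Step 2: lead(2x⁴ − 7x³ − 81x² + 71x + 1) ÷ lead(D) = 2x⁴ ÷ x = 2x³. Subtract (2x³)·D = 2x⁴ − 16x³. Remainder: 9x³ − 81x² + 71x + 1.
Step 3: lead(9x³ − 81x² + 71x + 1) ÷ lead(D) = 9x³ ÷ x = 9x². Subtract (9x²)·D = 9x³ − 72x². Remainder: −9x² + 71x + 1.
Step 4: lead(−9x² + 71x + 1) ÷ lead(D) = −9x² ÷ x = −9x. Subtract (−9x)·D = −9x² + 72x. Remainder: −x + 1.
Step 5: lead(−x + 1) ÷ lead(D) = −x ÷ x = −1. Subtract (−1)·D = −x + 8. Remainder: −7.

Q = [-4, 2, 9, -9, -1]; R = [-7]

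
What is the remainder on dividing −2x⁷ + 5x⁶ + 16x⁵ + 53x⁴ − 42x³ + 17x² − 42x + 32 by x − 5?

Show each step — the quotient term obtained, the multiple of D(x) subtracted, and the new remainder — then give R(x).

Step 1: lead(−2x⁷ + 5x⁶ + 16x⁵ + 53x⁴ − 42x³ + 17x² − 42x + 32) ÷ lead(D) = −2x⁷ ÷ x = −2x⁶. Subtract (−2x⁶)·D = −2x⁷ + 10x⁶. Remainder: −5x⁶ + 16x⁵ + 53x⁴ − 42x³ + 17x² − 42x + 32.
Step 2: lead(−5x⁶ + 16x⁵ + 53x⁴ − 42x³ + 17x² − 42x + 32) ÷ lead(D) = −5x⁶ ÷ x = −5x⁵. Subtract (−5x⁵)·D = −5x⁶ + 25x⁵. Remainder: −9x⁵ + 53x⁴ − 42x³ + 17x² − 42x + 32.
Step 3: lead(−9x⁵ + 53x⁴ − 42x³ + 17x² − 42x + 32) ÷ lead(D) = −9x⁵ ÷ x = −9x⁴. Subtract (−9x⁴)·D = −9x⁵ + 45x⁴. Remainder: 8x⁴ − 42x³ + 17x² − 42x + 32.
Step 4: lead(8x⁴ − 42x³ + 17x² − 42x + 32) ÷ lead(D) = 8x⁴ ÷ x = 8x³. Subtract (8x³)·D = 8x⁴ − 40x³. Remainder: −2x³ + 17x² − 42x + 32.
Step 5: lead(−2x³ + 17x² − 42x + 32) ÷ lead(D) = −2x³ ÷ x = −2x². Subtract (−2x²)·D = −2x³ + 10x². Remainder: 7x² − 42x + 32.
Step 6: lead(7x² − 42x + 32) ÷ lead(D) = 7x² ÷ x = 7x. Subtract (7x)·D = 7x² − 35x. Remainder: −7x + 32.
Step 7: lead(−7x + 32) ÷ lead(D) = −7x ÷ x = −7. Subtract (−7)·D = −7x + 35. Remainder: −3.

R(x) = −3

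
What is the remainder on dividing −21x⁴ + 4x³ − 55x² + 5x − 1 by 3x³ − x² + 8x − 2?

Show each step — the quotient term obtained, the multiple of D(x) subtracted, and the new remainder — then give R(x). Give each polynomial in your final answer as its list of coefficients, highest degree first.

R = [-1, -3]

Step 1: lead(−21x⁴ + 4x³ − 55x² + 5x − 1) ÷ lead(D) = −21x⁴ ÷ 3x³ = −7x. Subtract (−7x)·D = −21x⁴ + 7x³ − 56x² + 14x. Remainder: −3x³ + x² − 9x − 1.
Step 2: lead(−3x³ + x² − 9x − 1) ÷ lead(D) = −3x³ ÷ 3x³ = −1. Subtract (−1)·D = −3x³ + x² − 8x + 2. Remainder: −x − 3.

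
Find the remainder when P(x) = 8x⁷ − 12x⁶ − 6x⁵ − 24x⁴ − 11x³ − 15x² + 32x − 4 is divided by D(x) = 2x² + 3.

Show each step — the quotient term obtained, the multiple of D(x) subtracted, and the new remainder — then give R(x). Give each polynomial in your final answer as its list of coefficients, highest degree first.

Step 1: lead(8x⁷ − 12x⁶ − 6x⁵ − 24x⁴ − 11x³ − 15x² + 32x − 4) ÷ lead(D) = 8x⁷ ÷ 2x² = 4x⁵. Subtract (4x⁵)·D = 8x⁷ + 12x⁵. Remainder: −12x⁶ − 18x⁵ − 24x⁴ − 11x³ − 15x² + 32x − 4.
Step 2: lead(−12x⁶ − 18x⁵ − 24x⁴ − 11x³ − 15x² + 32x − 4) ÷ lead(D) = −12x⁶ ÷ 2x² = −6x⁴. Subtract (−6x⁴)·D = −12x⁶ − 18x⁴. Remainder: −18x⁵ − 6x⁴ − 11x³ − 15x² + 32x − 4.
Step 3: lead(−18x⁵ − 6x⁴ − 11x³ − 15x² + 32x − 4) ÷ lead(D) = −18x⁵ ÷ 2x² = −9x³. Subtract (−9x³)·D = −18x⁵ − 27x³. Remainder: −6x⁴ + 16x³ − 15x² + 32x − 4.
Step 4: lead(−6x⁴ + 16x³ − 15x² + 32x − 4) ÷ lead(D) = −6x⁴ ÷ 2x² = −3x². Subtract (−3x²)·D = −6x⁴ − 9x². Remainder: 16x³ − 6x² + 32x − 4.
Step 5: lead(16x³ − 6x² + 32x − 4) ÷ lead(D) = 16x³ ÷ 2x² = 8x. Subtract (8x)·D = 16x³ + 24x. Remainder: −6x² + 8x − 4.
Step 6: lead(−6x² + 8x − 4) ÷ lead(D) = −6x² ÷ 2x² = −3. Subtract (−3)·D = −6x² − 9. Remainder: 8x + 5.

R = [8, 5]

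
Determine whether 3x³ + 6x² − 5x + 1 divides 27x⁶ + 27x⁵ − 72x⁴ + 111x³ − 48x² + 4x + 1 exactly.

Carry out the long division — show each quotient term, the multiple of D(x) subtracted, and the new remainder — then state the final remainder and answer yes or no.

Step 1: lead(27x⁶ + 27x⁵ − 72x⁴ + 111x³ − 48x² + 4x + 1) ÷ lead(D) = 27x⁶ ÷ 3x³ = 9x³. Subtract (9x³)·D = 27x⁶ + 54x⁵ − 45x⁴ + 9x³. Remainder: −27x⁵ − 27x⁴ + 102x³ − 48x² + 4x + 1.
Step 2: lead(−27x⁵ − 27x⁴ + 102x³ − 48x² + 4x + 1) ÷ lead(D) = −27x⁵ ÷ 3x³ = −9x². Subtract (−9x²)·D = −27x⁵ − 54x⁴ + 45x³ − 9x². Remainder: 27x⁴ + 57x³ − 39x² + 4x + 1.
Step 3: lead(27x⁴ + 57x³ − 39x² + 4x + 1) ÷ lead(D) = 27x⁴ ÷ 3x³ = 9x. Subtract (9x)·D = 27x⁴ + 54x³ − 45x² + 9x. Remainder: 3x³ + 6x² − 5x + 1.
Step 4: lead(3x³ + 6x² − 5x + 1) ÷ lead(D) = 3x³ ÷ 3x³ = 1. Subtract (1)·D = 3x³ + 6x² − 5x + 1. Remainder: 0.

R(x) = 0, so D(x) is a factor of P(x). yes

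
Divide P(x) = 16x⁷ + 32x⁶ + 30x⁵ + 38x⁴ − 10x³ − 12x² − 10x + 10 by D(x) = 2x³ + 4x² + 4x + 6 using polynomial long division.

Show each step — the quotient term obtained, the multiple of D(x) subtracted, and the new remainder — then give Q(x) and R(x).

Q(x) = 8x⁴ − x² − 3x + 3; R(x) = −6x² − 4x − 8

Step 1: lead(16x⁷ + 32x⁶ + 30x⁵ + 38x⁴ − 10x³ − 12x² − 10x + 10) ÷ lead(D) = 16x⁷ ÷ 2x³ = 8x⁴. Subtract (8x⁴)·D = 16x⁷ + 32x⁶ + 32x⁵ + 48x⁴. Remainder: −2x⁵ − 10x⁴ − 10x³ − 12x² − 10x + 10.
Step 2: lead(−2x⁵ − 10x⁴ − 10x³ − 12x² − 10x + 10) ÷ lead(D) = −2x⁵ ÷ 2x³ = −x². Subtract (−x²)·D = −2x⁵ − 4x⁴ − 4x³ − 6x². Remainder: −6x⁴ − 6x³ − 6x² − 10x + 10.
Step 3: lead(−6x⁴ − 6x³ − 6x² − 10x + 10) ÷ lead(D) = −6x⁴ ÷ 2x³ = −3x. Subtract (−3x)·D = −6x⁴ − 12x³ − 12x² − 18x. Remainder: 6x³ + 6x² + 8x + 10.
Step 4: lead(6x³ + 6x² + 8x + 10) ÷ lead(D) = 6x³ ÷ 2x³ = 3. Subtract (3)·D = 6x³ + 12x² + 12x + 18. Remainder: −6x² − 4x − 8.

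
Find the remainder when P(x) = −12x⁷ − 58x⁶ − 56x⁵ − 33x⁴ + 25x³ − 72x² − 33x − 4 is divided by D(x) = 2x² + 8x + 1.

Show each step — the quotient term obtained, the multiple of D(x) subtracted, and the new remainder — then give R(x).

Step 1: lead(−12x⁷ − 58x⁶ − 56x⁵ − 33x⁴ + 25x³ − 72x² − 33x − 4) ÷ lead(D) = −12x⁷ ÷ 2x² = −6x⁵. Subtract (−6x⁵)·D = −12x⁷ − 48x⁶ − 6x⁵. Remainder: −10x⁶ − 50x⁵ − 33x⁴ + 25x³ − 72x² − 33x − 4.
Step 2: lead(−10x⁶ − 50x⁵ − 33x⁴ + 25x³ − 72x² − 33x − 4) ÷ lead(D) = −10x⁶ ÷ 2x² = −5x⁴. Subtract (−5x⁴)·D = −10x⁶ − 40x⁵ − 5x⁴. Remainder: −10x⁵ − 28x⁴ + 25x³ − 72x² − 33x − 4.
Step 3: lead(−10x⁵ − 28x⁴ + 25x³ − 72x² − 33x − 4) ÷ lead(D) = −10x⁵ ÷ 2x² = −5x³. Subtract (−5x³)·D = −10x⁵ − 40x⁴ − 5x³. Remainder: 12x⁴ + 30x³ − 72x² − 33x − 4.
Step 4: lead(12x⁴ + 30x³ − 72x² − 33x − 4) ÷ lead(D) = 12x⁴ ÷ 2x² = 6x². Subtract (6x²)·D = 12x⁴ + 48x³ + 6x². Remainder: −18x³ − 78x² − 33x − 4.
Step 5: lead(−18x³ − 78x² − 33x − 4) ÷ lead(D) = −18x³ ÷ 2x² = −9x. Subtract (−9x)·D = −18x³ − 72x² − 9x. Remainder: −6x² − 24x − 4.
Step 6: lead(−6x² − 24x − 4) ÷ lead(D) = −6x² ÷ 2x² = −3. Subtract (−3)·D = −6x² − 24x − 3. Remainder: −1.

R(x) = −1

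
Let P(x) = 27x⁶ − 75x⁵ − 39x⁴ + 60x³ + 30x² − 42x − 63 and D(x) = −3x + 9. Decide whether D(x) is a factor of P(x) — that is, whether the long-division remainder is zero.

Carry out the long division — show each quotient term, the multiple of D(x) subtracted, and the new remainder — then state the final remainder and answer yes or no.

R(x) = 0, so D(x) is a factor of P(x). yes

Step 1: lead(27x⁶ − 75x⁵ − 39x⁴ + 60x³ + 30x² − 42x − 63) ÷ lead(D) = 27x⁶ ÷ −3x = −9x⁵. Subtract (−9x⁵)·D = 27x⁶ − 81x⁵. Remainder: 6x⁵ − 39x⁴ + 60x³ + 30x² − 42x − 63.
Step 2: lead(6x⁵ − 39x⁴ + 60x³ + 30x² − 42x − 63) ÷ lead(D) = 6x⁵ ÷ −3x = −2x⁴. Subtract (−2x⁴)·D = 6x⁵ − 18x⁴. Remainder: −21x⁴ + 60x³ + 30x² − 42x − 63.
Step 3: lead(−21x⁴ + 60x³ + 30x² − 42x − 63) ÷ lead(D) = −21x⁴ ÷ −3x = 7x³. Subtract (7x³)·D = −21x⁴ + 63x³. Remainder: −3x³ + 30x² − 42x − 63.
Step 4: lead(−3x³ + 30x² − 42x − 63) ÷ lead(D) = −3x³ ÷ −3x = x². Subtract (x²)·D = −3x³ + 9x². Remainder: 21x² − 42x − 63.
Step 5: lead(21x² − 42x − 63) ÷ lead(D) = 21x² ÷ −3x = −7x. Subtract (−7x)·D = 21x² − 63x. Remainder: 21x − 63.
Step 6: lead(21x − 63) ÷ lead(D) = 21x ÷ −3x = −7. Subtract (−7)·D = 21x − 63. Remainder: 0.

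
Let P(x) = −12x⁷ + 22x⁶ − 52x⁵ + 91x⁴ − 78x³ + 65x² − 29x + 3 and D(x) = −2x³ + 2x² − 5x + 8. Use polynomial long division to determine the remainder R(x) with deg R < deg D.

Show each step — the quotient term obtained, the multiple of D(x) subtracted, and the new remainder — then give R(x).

R(x) = −5

Step 1: lead(−12x⁷ + 22x⁶ − 52x⁵ + 91x⁴ − 78x³ + 65x² − 29x + 3) ÷ lead(D) = −12x⁷ ÷ −2x³ = 6x⁴. Subtract (6x⁴)·D = −12x⁷ + 12x⁶ − 30x⁵ + 48x⁴. Remainder: 10x⁶ − 22x⁵ + 43x⁴ − 78x³ + 65x² − 29x + 3.
Step 2: lead(10x⁶ − 22x⁵ + 43x⁴ − 78x³ + 65x² − 29x + 3) ÷ lead(D) = 10x⁶ ÷ −2x³ = −5x³. Subtract (−5x³)·D = 10x⁶ − 10x⁵ + 25x⁴ − 40x³. Remainder: −12x⁵ + 18x⁴ − 38x³ + 65x² − 29x + 3.
Step 3: lead(−12x⁵ + 18x⁴ − 38x³ + 65x² − 29x + 3) ÷ lead(D) = −12x⁵ ÷ −2x³ = 6x². Subtract (6x²)·D = −12x⁵ + 12x⁴ − 30x³ + 48x². Remainder: 6x⁴ − 8x³ + 17x² − 29x + 3.
Step 4: lead(6x⁴ − 8x³ + 17x² − 29x + 3) ÷ lead(D) = 6x⁴ ÷ −2x³ = −3x. Subtract (−3x)·D = 6x⁴ − 6x³ + 15x² − 24x. Remainder: −2x³ + 2x² − 5x + 3.
Step 5: lead(−2x³ + 2x² − 5x + 3) ÷ lead(D) = −2x³ ÷ −2x³ = 1. Subtract (1)·D = −2x³ + 2x² − 5x + 8. Remainder: −5.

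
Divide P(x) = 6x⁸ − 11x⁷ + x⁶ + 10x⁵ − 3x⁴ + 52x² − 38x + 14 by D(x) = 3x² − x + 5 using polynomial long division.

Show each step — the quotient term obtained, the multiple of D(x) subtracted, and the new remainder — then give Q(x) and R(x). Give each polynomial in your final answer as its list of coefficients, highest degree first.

Step 1: lead(6x⁸ − 11x⁷ + x⁶ + 10x⁵ − 3x⁴ + 52x² − 38x + 14) ÷ lead(D) = 6x⁸ ÷ 3x² = 2x⁶. Subtract (2x⁶)·D = 6x⁸ − 2x⁷ + 10x⁶. Remainder: −9x⁷ − 9x⁶ + 10x⁵ − 3x⁴ + 52x² − 38x + 14.
Step 2: lead(−9x⁷ − 9x⁶ + 10x⁵ − 3x⁴ + 52x² − 38x + 14) ÷ lead(D) = −9x⁷ ÷ 3x² = −3x⁵. Subtract (−3x⁵)·D = −9x⁷ + 3x⁶ − 15x⁵. Remainder: −12x⁶ + 25x⁵ − 3x⁴ + 52x² − 38x + 14.
Step 3: lead(−12x⁶ + 25x⁵ − 3x⁴ + 52x² − 38x + 14) ÷ lead(D) = −12x⁶ ÷ 3x² = −4x⁴. Subtract (−4x⁴)·D = −12x⁶ + 4x⁵ − 20x⁴. Remainder: 21x⁵ + 17x⁴ + 52x² − 38x + 14.
Step 4: lead(21x⁵ + 17x⁴ + 52x² − 38x + 14) ÷ lead(D) = 21x⁵ ÷ 3x² = 7x³. Subtract (7x³)·D = 21x⁵ − 7x⁴ + 35x³. Remainder: 24x⁴ − 35x³ + 52x² − 38x + 14.
Step 5: lead(24x⁴ − 35x³ + 52x² − 38x + 14) ÷ lead(D) = 24x⁴ ÷ 3x² = 8x². Subtract (8x²)·D = 24x⁴ − 8x³ + 40x². Remainder: −27x³ + 12x² − 38x + 14.
Step 6: lead(−27x³ + 12x² − 38x + 14) ÷ lead(D) = −27x³ ÷ 3x² = −9x. Subtract (−9x)·D = −27x³ + 9x² − 45x. Remainder: 3x² + 7x + 14.
Step 7: lead(3x² + 7x + 14) ÷ lead(D) = 3x² ÷ 3x² = 1. Subtract (1)·D = 3x² − x + 5. Remainder: 8x + 9.

Q = [2, -3, -4, 7, 8, -9, 1]; R = [8, 9]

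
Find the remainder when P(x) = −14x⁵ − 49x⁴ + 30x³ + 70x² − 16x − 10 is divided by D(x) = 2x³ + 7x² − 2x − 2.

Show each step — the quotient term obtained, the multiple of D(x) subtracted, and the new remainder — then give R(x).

Step 1: lead(−14x⁵ − 49x⁴ + 30x³ + 70x² − 16x − 10) ÷ lead(D) = −14x⁵ ÷ 2x³ = −7x². Subtract (−7x²)·D = −14x⁵ − 49x⁴ + 14x³ + 14x². Remainder: 16x³ + 56x² − 16x − 10.
Step 2: lead(16x³ + 56x² − 16x − 10) ÷ lead(D) = 16x³ ÷ 2x³ = 8. Subtract (8)·D = 16x³ + 56x² − 16x − 16. Remainder: 6.

R(x) = 6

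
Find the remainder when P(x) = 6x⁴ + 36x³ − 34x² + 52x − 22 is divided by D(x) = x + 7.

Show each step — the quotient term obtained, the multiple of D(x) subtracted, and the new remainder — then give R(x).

Step 1: lead(6x⁴ + 36x³ − 34x² + 52x − 22) ÷ lead(D) = 6x⁴ ÷ x = 6x³. Subtract (6x³)·D = 6x⁴ + 42x³. Remainder: −6x³ − 34x² + 52x − 22.
Step 2: lead(−6x³ − 34x² + 52x − 22) ÷ lead(D) = −6x³ ÷ x = −6x². Subtract (−6x²)·D = −6x³ − 42x². Remainder: 8x² + 52x − 22.
Step 3: lead(8x² + 52x − 22) ÷ lead(D) = 8x² ÷ x = 8x. Subtract (8x)·D = 8x² + 56x. Remainder: −4x − 22.
Step 4: lead(−4x − 22) ÷ lead(D) = −4x ÷ x = −4. Subtract (−4)·D = −4x − 28. Remainder: 6.

R(x) = 6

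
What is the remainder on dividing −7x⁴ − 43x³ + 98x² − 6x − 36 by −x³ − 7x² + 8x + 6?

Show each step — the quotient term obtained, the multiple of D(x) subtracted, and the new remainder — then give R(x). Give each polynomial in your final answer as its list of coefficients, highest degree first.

R = [0]

Step 1: lead(−7x⁴ − 43x³ + 98x² − 6x − 36) ÷ lead(D) = −7x⁴ ÷ −x³ = 7x. Subtract (7x)·D = −7x⁴ − 49x³ + 56x² + 42x. Remainder: 6x³ + 42x² − 48x − 36.
Step 2: lead(6x³ + 42x² − 48x − 36) ÷ lead(D) = 6x³ ÷ −x³ = −6. Subtract (−6)·D = 6x³ + 42x² − 48x − 36. Remainder: 0.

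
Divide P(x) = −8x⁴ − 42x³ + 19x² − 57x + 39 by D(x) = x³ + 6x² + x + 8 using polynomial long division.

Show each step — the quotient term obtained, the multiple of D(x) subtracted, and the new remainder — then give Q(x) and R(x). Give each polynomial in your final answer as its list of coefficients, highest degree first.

Step 1: lead(−8x⁴ − 42x³ + 19x² − 57x + 39) ÷ lead(D) = −8x⁴ ÷ x³ = −8x. Subtract (−8x)·D = −8x⁴ − 48x³ − 8x² − 64x. Remainder: 6x³ + 27x² + 7x + 39.
Step 2: lead(6x³ + 27x² + 7x + 39) ÷ lead(D) = 6x³ ÷ x³ = 6. Subtract (6)·D = 6x³ + 36x² + 6x + 48. Remainder: −9x² + x − 9.

Q = [-8, 6]; R = [-9, 1, -9]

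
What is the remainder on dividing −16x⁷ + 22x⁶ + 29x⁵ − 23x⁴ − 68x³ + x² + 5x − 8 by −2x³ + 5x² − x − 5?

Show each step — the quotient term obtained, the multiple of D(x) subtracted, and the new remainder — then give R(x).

R(x) = 8x² − 8x + 2

Step 1: lead(−16x⁷ + 22x⁶ + 29x⁵ − 23x⁴ − 68x³ + x² + 5x − 8) ÷ lead(D) = −16x⁷ ÷ −2x³ = 8x⁴. Subtract (8x⁴)·D = −16x⁷ + 40x⁶ − 8x⁵ − 40x⁴. Remainder: −18x⁶ + 37x⁵ + 17x⁴ − 68x³ + x² + 5x − 8.
Step 2: lead(−18x⁶ + 37x⁵ + 17x⁴ − 68x³ + x² + 5x − 8) ÷ lead(D) = −18x⁶ ÷ −2x³ = 9x³. Subtract (9x³)·D = −18x⁶ + 45x⁵ − 9x⁴ − 45x³. Remainder: −8x⁵ + 26x⁴ − 23x³ + x² + 5x − 8.
Step 3: lead(−8x⁵ + 26x⁴ − 23x³ + x² + 5x − 8) ÷ lead(D) = −8x⁵ ÷ −2x³ = 4x². Subtract (4x²)·D = −8x⁵ + 20x⁴ − 4x³ − 20x². Remainder: 6x⁴ − 19x³ + 21x² + 5x − 8.
Step 4: lead(6x⁴ − 19x³ + 21x² + 5x − 8) ÷ lead(D) = 6x⁴ ÷ −2x³ = −3x. Subtract (−3x)·D = 6x⁴ − 15x³ + 3x² + 15x. Remainder: −4x³ + 18x² − 10x − 8.
Step 5: lead(−4x³ + 18x² − 10x − 8) ÷ lead(D) = −4x³ ÷ −2x³ = 2. Subtract (2)·D = −4x³ + 10x² − 2x − 10. Remainder: 8x² − 8x + 2.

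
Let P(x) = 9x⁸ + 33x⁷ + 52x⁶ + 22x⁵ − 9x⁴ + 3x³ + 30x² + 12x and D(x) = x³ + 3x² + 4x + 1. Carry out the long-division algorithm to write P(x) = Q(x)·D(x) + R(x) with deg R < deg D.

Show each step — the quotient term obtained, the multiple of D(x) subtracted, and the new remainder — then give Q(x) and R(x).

Step 1: lead(9x⁸ + 33x⁷ + 52x⁶ + 22x⁵ − 9x⁴ + 3x³ + 30x² + 12x) ÷ lead(D) = 9x⁸ ÷ x³ = 9x⁵. Subtract (9x⁵)·D = 9x⁸ + 27x⁷ + 36x⁶ + 9x⁵. Remainder: 6x⁷ + 16x⁶ + 13x⁵ − 9x⁴ + 3x³ + 30x² + 12x.
Step 2: lead(6x⁷ + 16x⁶ + 13x⁵ − 9x⁴ + 3x³ + 30x² + 12x) ÷ lead(D) = 6x⁷ ÷ x³ = 6x⁴. Subtract (6x⁴)·D = 6x⁷ + 18x⁶ + 24x⁵ + 6x⁴. Remainder: −2x⁶ − 11x⁵ − 15x⁴ + 3x³ + 30x² + 12x.
Step 3: lead(−2x⁶ − 11x⁵ − 15x⁴ + 3x³ + 30x² + 12x) ÷ lead(D) = −2x⁶ ÷ x³ = −2x³. Subtract (−2x³)·D = −2x⁶ − 6x⁵ − 8x⁴ − 2x³. Remainder: −5x⁵ − 7x⁴ + 5x³ + 30x² + 12x.
Step 4: lead(−5x⁵ − 7x⁴ + 5x³ + 30x² + 12x) ÷ lead(D) = −5x⁵ ÷ x³ = −5x². Subtract (−5x²)·D = −5x⁵ − 15x⁴ − 20x³ − 5x². Remainder: 8x⁴ + 25x³ + 35x² + 12x.
Step 5: lead(8x⁴ + 25x³ + 35x² + 12x) ÷ lead(D) = 8x⁴ ÷ x³ = 8x. Subtract (8x)·D = 8x⁴ + 24x³ + 32x² + 8x. Remainder: x³ + 3x² + 4x.
Step 6: lead(x³ + 3x² + 4x) ÷ lead(D) = x³ ÷ x³ = 1. Subtract (1)·D = x³ + 3x² + 4x + 1. Remainder: −1.

Q(x) = 9x⁵ + 6x⁴ − 2x³ − 5x² + 8x + 1; R(x) = −1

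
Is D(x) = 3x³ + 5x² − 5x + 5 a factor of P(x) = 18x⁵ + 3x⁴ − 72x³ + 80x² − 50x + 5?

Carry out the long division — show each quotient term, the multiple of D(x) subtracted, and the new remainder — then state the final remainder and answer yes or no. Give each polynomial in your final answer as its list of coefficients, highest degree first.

R = [0], so D(x) is a factor of P(x). yes

Step 1: lead(18x⁵ + 3x⁴ − 72x³ + 80x² − 50x + 5) ÷ lead(D) = 18x⁵ ÷ 3x³ = 6x². Subtract (6x²)·D = 18x⁵ + 30x⁴ − 30x³ + 30x². Remainder: −27x⁴ − 42x³ + 50x² − 50x + 5.
Step 2: lead(−27x⁴ − 42x³ + 50x² − 50x + 5) ÷ lead(D) = −27x⁴ ÷ 3x³ = −9x. Subtract (−9x)·D = −27x⁴ − 45x³ + 45x² − 45x. Remainder: 3x³ + 5x² − 5x + 5.
Step 3: lead(3x³ + 5x² − 5x + 5) ÷ lead(D) = 3x³ ÷ 3x³ = 1. Subtract (1)·D = 3x³ + 5x² − 5x + 5. Remainder: 0.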